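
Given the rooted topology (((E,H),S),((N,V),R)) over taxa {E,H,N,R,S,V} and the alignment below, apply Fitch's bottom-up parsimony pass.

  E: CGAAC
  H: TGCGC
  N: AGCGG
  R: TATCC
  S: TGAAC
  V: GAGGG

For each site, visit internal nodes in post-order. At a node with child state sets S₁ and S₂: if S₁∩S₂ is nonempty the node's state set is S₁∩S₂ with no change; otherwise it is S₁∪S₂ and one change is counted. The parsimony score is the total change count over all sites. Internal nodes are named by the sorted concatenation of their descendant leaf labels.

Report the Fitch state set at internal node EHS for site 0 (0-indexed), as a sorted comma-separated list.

[col 0] EH: children E:{C}, H:{T} ∪→ {C,T}; cost 1
[col 0] EHS: children EH:{C,T}, S:{T} ∩→ {T}; cost 0
[col 0] NV: children N:{A}, V:{G} ∪→ {A,G}; cost 1
[col 0] NRV: children NV:{A,G}, R:{T} ∪→ {A,G,T}; cost 1
[col 0] EHNRSV: children EHS:{T}, NRV:{A,G,T} ∩→ {T}; cost 0
[col 1] EH: children E:{G}, H:{G} ∩→ {G}; cost 0
[col 1] EHS: children EH:{G}, S:{G} ∩→ {G}; cost 0
[col 1] NV: children N:{G}, V:{A} ∪→ {A,G}; cost 1
[col 1] NRV: children NV:{A,G}, R:{A} ∩→ {A}; cost 0
[col 1] EHNRSV: children EHS:{G}, NRV:{A} ∪→ {A,G}; cost 1
[col 2] EH: children E:{A}, H:{C} ∪→ {A,C}; cost 1
[col 2] EHS: children EH:{A,C}, S:{A} ∩→ {A}; cost 0
[col 2] NV: children N:{C}, V:{G} ∪→ {C,G}; cost 1
[col 2] NRV: children NV:{C,G}, R:{T} ∪→ {C,G,T}; cost 1
[col 2] EHNRSV: children EHS:{A}, NRV:{C,G,T} ∪→ {A,C,G,T}; cost 1
[col 3] EH: children E:{A}, H:{G} ∪→ {A,G}; cost 1
[col 3] EHS: children EH:{A,G}, S:{A} ∩→ {A}; cost 0
[col 3] NV: children N:{G}, V:{G} ∩→ {G}; cost 0
[col 3] NRV: children NV:{G}, R:{C} ∪→ {C,G}; cost 1
[col 3] EHNRSV: children EHS:{A}, NRV:{C,G} ∪→ {A,C,G}; cost 1
[col 4] EH: children E:{C}, H:{C} ∩→ {C}; cost 0
[col 4] EHS: children EH:{C}, S:{C} ∩→ {C}; cost 0
[col 4] NV: children N:{G}, V:{G} ∩→ {G}; cost 0
[col 4] NRV: children NV:{G}, R:{C} ∪→ {C,G}; cost 1
[col 4] EHNRSV: children EHS:{C}, NRV:{C,G} ∩→ {C}; cost 0
per-site changes: [3, 2, 4, 3, 1]; total = 13

T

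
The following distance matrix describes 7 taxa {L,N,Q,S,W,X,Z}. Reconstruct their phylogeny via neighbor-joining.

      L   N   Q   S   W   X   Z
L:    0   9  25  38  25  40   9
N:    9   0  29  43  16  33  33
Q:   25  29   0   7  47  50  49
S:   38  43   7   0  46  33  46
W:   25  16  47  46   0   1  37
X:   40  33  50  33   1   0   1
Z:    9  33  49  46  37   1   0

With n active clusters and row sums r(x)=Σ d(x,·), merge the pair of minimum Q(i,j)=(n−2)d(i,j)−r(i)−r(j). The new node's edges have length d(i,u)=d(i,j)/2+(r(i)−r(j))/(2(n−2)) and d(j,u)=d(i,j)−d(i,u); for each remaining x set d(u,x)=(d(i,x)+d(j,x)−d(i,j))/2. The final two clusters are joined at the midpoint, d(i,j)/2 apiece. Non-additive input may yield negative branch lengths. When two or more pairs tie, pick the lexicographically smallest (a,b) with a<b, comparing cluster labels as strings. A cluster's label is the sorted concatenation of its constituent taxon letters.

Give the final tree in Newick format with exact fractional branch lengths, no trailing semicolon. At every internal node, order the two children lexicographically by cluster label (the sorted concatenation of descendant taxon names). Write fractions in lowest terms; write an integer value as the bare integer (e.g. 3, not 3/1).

(((L:55/16,N:89/16):31/16,(Q:29/10,S:41/10):381/16):139/32,(W:85/12,(X:-7/8,Z:15/8):137/12):139/32)

step 1: merge (Q,S) at d=7, Q=-385; branch lengths Q→29/10, S→41/10; new cluster QS
  updated: d(L,QS)=28, d(N,QS)=65/2, d(QS,W)=43, d(QS,X)=38, d(QS,Z)=44
step 2: merge (X,Z) at d=1, Q=-233; branch lengths X→-7/8, Z→15/8; new cluster XZ
  updated: d(L,XZ)=24, d(N,XZ)=65/2, d(QS,XZ)=81/2, d(W,XZ)=37/2
step 3: merge (W,XZ) at d=37/2, Q=-325/2; branch lengths W→85/12, XZ→137/12; new cluster WXZ
  updated: d(L,WXZ)=61/4, d(N,WXZ)=15, d(QS,WXZ)=65/2
step 4: merge (L,N) at d=9, Q=-363/4; branch lengths L→55/16, N→89/16; new cluster LN
  updated: d(LN,QS)=103/4, d(LN,WXZ)=85/8
step 5: merge (LN,QS) at d=103/4, Q=-551/8; branch lengths LN→31/16, QS→381/16; new cluster LNQS
  updated: d(LNQS,WXZ)=139/16
step 6: merge (LNQS,WXZ) at d=139/16; branch lengths LNQS→139/32, WXZ→139/32; new cluster LNQSWXZ
final tree: (((L:55/16,N:89/16):31/16,(Q:29/10,S:41/10):381/16):139/32,(W:85/12,(X:-7/8,Z:15/8):137/12):139/32)
total length: 1119/16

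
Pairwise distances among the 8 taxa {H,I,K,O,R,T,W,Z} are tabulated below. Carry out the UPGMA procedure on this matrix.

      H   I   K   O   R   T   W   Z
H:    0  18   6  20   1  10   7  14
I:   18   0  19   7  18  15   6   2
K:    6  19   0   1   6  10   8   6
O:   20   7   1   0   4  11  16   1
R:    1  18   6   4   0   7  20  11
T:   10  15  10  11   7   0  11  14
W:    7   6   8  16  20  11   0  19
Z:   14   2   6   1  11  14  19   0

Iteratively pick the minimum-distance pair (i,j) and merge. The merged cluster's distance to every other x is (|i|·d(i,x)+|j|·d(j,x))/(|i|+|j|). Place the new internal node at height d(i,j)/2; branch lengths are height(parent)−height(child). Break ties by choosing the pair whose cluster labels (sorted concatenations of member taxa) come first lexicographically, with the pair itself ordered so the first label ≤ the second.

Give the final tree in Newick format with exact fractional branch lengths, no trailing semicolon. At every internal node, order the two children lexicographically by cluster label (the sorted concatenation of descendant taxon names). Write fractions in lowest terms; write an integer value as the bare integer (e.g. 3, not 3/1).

((((H:1/2,R:1/2):15/4,T:17/4):15/8,((I:1,Z:1):25/8,(K:1/2,O:1/2):29/8):2):5/56,W:87/14)

step 1: merge (H,R) at d=1; branch lengths H→1/2, R→1/2; new cluster HR
  updated: d(HR,I)=18, d(HR,K)=6, d(HR,O)=12, d(HR,T)=17/2, d(HR,W)=27/2, d(HR,Z)=25/2
step 2: merge (K,O) at d=1; branch lengths K→1/2, O→1/2; new cluster KO
  updated: d(HR,KO)=9, d(I,KO)=13, d(KO,T)=21/2, d(KO,W)=12, d(KO,Z)=7/2
step 3: merge (I,Z) at d=2; branch lengths I→1, Z→1; new cluster IZ
  updated: d(HR,IZ)=61/4, d(IZ,KO)=33/4, d(IZ,T)=29/2, d(IZ,W)=25/2
step 4: merge (IZ,KO) at d=33/4; branch lengths IZ→25/8, KO→29/8; new cluster IKOZ
  updated: d(HR,IKOZ)=97/8, d(IKOZ,T)=25/2, d(IKOZ,W)=49/4
step 5: merge (HR,T) at d=17/2; branch lengths HR→15/4, T→17/4; new cluster HRT
  updated: d(HRT,IKOZ)=49/4, d(HRT,W)=38/3
step 6: merge (HRT,IKOZ) at d=49/4; branch lengths HRT→15/8, IKOZ→2; new cluster HIKORTZ
  updated: d(HIKORTZ,W)=87/7
step 7: merge (HIKORTZ,W) at d=87/7; branch lengths HIKORTZ→5/56, W→87/14; new cluster HIKORTWZ
final tree: ((((H:1/2,R:1/2):15/4,T:17/4):15/8,((I:1,Z:1):25/8,(K:1/2,O:1/2):29/8):2):5/56,W:87/14)
total length: 405/14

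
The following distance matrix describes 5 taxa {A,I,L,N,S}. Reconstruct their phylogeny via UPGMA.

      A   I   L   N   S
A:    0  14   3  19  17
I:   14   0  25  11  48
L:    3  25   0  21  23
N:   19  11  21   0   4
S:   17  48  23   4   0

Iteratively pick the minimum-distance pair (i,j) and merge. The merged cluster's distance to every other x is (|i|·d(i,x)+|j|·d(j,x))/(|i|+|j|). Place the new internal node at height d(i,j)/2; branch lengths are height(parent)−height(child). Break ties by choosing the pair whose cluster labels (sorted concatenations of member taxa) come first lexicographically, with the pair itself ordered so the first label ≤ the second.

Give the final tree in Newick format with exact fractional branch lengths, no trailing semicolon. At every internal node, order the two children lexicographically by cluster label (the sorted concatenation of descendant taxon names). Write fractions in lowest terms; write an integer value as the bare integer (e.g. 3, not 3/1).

step 1: merge (A,L) at d=3; branch lengths A→3/2, L→3/2; new cluster AL
  updated: d(AL,I)=39/2, d(AL,N)=20, d(AL,S)=20
step 2: merge (N,S) at d=4; branch lengths N→2, S→2; new cluster NS
  updated: d(AL,NS)=20, d(I,NS)=59/2
step 3: merge (AL,I) at d=39/2; branch lengths AL→33/4, I→39/4; new cluster AIL
  updated: d(AIL,NS)=139/6
step 4: merge (AIL,NS) at d=139/6; branch lengths AIL→11/6, NS→115/12; new cluster AILNS
final tree: (((A:3/2,L:3/2):33/4,I:39/4):11/6,(N:2,S:2):115/12)
total length: 437/12

(((A:3/2,L:3/2):33/4,I:39/4):11/6,(N:2,S:2):115/12)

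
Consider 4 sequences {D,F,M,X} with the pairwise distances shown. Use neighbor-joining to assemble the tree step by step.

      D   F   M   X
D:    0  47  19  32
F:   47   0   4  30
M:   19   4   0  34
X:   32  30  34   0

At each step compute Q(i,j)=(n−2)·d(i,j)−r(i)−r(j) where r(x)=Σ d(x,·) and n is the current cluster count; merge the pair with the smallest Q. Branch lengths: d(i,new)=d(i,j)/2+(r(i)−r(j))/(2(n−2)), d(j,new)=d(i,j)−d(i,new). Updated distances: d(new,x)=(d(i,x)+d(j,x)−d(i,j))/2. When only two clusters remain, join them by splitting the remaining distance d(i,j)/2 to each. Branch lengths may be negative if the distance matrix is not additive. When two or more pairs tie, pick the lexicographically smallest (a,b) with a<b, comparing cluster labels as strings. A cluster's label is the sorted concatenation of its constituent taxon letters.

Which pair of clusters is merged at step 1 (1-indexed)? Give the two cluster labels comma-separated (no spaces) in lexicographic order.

D,X

iteration 1: select D,X (d=32, Q=-130); attach at lengths (33/2, 31/2); label the merged cluster DX
  updated: d(DX,F)=45/2, d(DX,M)=21/2
iteration 2: select DX,F (d=45/2, Q=-37); attach at lengths (29/2, 8); label the merged cluster DFX
  updated: d(DFX,M)=-4
iteration 3: select DFX,M (d=-4); attach at lengths (-2, -2); label the merged cluster DFMX
final tree: (((D:33/2,X:31/2):29/2,F:8):-2,M:-2)
total length: 101/2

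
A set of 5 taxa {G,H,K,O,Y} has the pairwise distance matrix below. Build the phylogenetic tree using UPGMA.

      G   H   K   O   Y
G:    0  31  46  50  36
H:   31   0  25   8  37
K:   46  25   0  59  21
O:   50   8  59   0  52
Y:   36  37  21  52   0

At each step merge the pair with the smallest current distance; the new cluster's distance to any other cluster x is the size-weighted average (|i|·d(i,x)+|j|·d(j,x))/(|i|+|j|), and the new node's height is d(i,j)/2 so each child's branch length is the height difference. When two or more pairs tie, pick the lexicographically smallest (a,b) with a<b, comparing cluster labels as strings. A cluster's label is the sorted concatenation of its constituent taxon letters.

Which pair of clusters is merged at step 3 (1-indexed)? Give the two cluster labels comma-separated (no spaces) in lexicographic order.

iteration 1: select H,O (d=8); attach at lengths (4, 4); label the merged cluster HO
  updated: d(G,HO)=81/2, d(HO,K)=42, d(HO,Y)=89/2
iteration 2: select K,Y (d=21); attach at lengths (21/2, 21/2); label the merged cluster KY
  updated: d(G,KY)=41, d(HO,KY)=173/4
iteration 3: select G,HO (d=81/2); attach at lengths (81/4, 65/4); label the merged cluster GHO
  updated: d(GHO,KY)=85/2
iteration 4: select GHO,KY (d=85/2); attach at lengths (1, 43/4); label the merged cluster GHKOY
final tree: ((G:81/4,(H:4,O:4):65/4):1,(K:21/2,Y:21/2):43/4)
total length: 309/4

G,HO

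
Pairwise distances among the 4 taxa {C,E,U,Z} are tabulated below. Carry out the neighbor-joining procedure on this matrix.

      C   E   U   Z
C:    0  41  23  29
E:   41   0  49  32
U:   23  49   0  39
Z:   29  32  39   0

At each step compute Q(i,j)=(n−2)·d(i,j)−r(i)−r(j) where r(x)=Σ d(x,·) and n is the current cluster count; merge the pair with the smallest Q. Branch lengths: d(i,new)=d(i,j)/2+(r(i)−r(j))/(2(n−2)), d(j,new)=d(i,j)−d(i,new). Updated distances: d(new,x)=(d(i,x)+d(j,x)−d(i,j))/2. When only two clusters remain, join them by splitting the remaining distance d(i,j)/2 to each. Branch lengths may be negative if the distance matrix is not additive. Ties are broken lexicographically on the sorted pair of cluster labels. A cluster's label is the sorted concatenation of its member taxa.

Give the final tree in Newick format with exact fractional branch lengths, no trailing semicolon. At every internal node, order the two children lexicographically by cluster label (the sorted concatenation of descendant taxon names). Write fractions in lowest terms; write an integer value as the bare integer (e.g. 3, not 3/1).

step 1: merge (C,U) at d=23, Q=-158; branch lengths C→7, U→16; new cluster CU
  updated: d(CU,E)=67/2, d(CU,Z)=45/2
step 2: merge (CU,E) at d=67/2, Q=-88; branch lengths CU→12, E→43/2; new cluster CEU
  updated: d(CEU,Z)=21/2
step 3: merge (CEU,Z) at d=21/2; branch lengths CEU→21/4, Z→21/4; new cluster CEUZ
final tree: (((C:7,U:16):12,E:43/2):21/4,Z:21/4)
total length: 67

(((C:7,U:16):12,E:43/2):21/4,Z:21/4)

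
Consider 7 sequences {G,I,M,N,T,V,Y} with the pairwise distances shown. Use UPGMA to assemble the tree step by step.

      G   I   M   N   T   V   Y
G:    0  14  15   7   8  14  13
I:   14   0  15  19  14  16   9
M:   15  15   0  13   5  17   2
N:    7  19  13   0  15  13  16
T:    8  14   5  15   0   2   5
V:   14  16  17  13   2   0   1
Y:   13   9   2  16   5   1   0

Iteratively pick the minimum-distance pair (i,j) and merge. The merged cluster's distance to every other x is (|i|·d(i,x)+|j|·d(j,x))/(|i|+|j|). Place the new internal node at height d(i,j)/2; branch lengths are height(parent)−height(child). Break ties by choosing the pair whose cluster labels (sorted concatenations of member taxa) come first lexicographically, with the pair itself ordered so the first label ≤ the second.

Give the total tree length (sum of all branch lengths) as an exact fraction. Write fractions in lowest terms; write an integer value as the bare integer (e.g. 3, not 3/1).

495/16

iteration 1: select V,Y (d=1); attach at lengths (1/2, 1/2); label the merged cluster VY
  updated: d(G,VY)=27/2, d(I,VY)=25/2, d(M,VY)=19/2, d(N,VY)=29/2, d(T,VY)=7/2
iteration 2: select T,VY (d=7/2); attach at lengths (7/4, 5/4); label the merged cluster TVY
  updated: d(G,TVY)=35/3, d(I,TVY)=13, d(M,TVY)=8, d(N,TVY)=44/3
iteration 3: select G,N (d=7); attach at lengths (7/2, 7/2); label the merged cluster GN
  updated: d(GN,I)=33/2, d(GN,M)=14, d(GN,TVY)=79/6
iteration 4: select M,TVY (d=8); attach at lengths (4, 9/4); label the merged cluster MTVY
  updated: d(GN,MTVY)=107/8, d(I,MTVY)=27/2
iteration 5: select GN,MTVY (d=107/8); attach at lengths (51/16, 43/16); label the merged cluster GMNTVY
  updated: d(GMNTVY,I)=29/2
iteration 6: select GMNTVY,I (d=29/2); attach at lengths (9/16, 29/4); label the merged cluster GIMNTVY
final tree: (((G:7/2,N:7/2):51/16,(M:4,(T:7/4,(V:1/2,Y:1/2):5/4):9/4):43/16):9/16,I:29/4)
total length: 495/16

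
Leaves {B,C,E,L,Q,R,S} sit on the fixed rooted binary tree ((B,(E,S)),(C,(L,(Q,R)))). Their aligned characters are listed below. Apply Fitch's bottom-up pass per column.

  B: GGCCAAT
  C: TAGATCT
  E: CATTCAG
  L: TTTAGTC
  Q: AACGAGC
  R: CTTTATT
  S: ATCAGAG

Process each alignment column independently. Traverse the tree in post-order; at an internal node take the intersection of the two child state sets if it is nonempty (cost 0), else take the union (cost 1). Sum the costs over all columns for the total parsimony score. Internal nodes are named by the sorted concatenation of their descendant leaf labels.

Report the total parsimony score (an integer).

27

site 0, node ES: E={C} ∪ S={A} → {A,C} (+1)
site 0, node BES: B={G} ∪ ES={A,C} → {A,C,G} (+1)
site 0, node QR: Q={A} ∪ R={C} → {A,C} (+1)
site 0, node LQR: L={T} ∪ QR={A,C} → {A,C,T} (+1)
site 0, node CLQR: C={T} ∩ LQR={A,C,T} → {T} (+0)
site 0, node BCELQRS: BES={A,C,G} ∪ CLQR={T} → {A,C,G,T} (+1)
site 1, node ES: E={A} ∪ S={T} → {A,T} (+1)
site 1, node BES: B={G} ∪ ES={A,T} → {A,G,T} (+1)
site 1, node QR: Q={A} ∪ R={T} → {A,T} (+1)
site 1, node LQR: L={T} ∩ QR={A,T} → {T} (+0)
site 1, node CLQR: C={A} ∪ LQR={T} → {A,T} (+1)
site 1, node BCELQRS: BES={A,G,T} ∩ CLQR={A,T} → {A,T} (+0)
site 2, node ES: E={T} ∪ S={C} → {C,T} (+1)
site 2, node BES: B={C} ∩ ES={C,T} → {C} (+0)
site 2, node QR: Q={C} ∪ R={T} → {C,T} (+1)
site 2, node LQR: L={T} ∩ QR={C,T} → {T} (+0)
site 2, node CLQR: C={G} ∪ LQR={T} → {G,T} (+1)
site 2, node BCELQRS: BES={C} ∪ CLQR={G,T} → {C,G,T} (+1)
site 3, node ES: E={T} ∪ S={A} → {A,T} (+1)
site 3, node BES: B={C} ∪ ES={A,T} → {A,C,T} (+1)
site 3, node QR: Q={G} ∪ R={T} → {G,T} (+1)
site 3, node LQR: L={A} ∪ QR={G,T} → {A,G,T} (+1)
site 3, node CLQR: C={A} ∩ LQR={A,G,T} → {A} (+0)
site 3, node BCELQRS: BES={A,C,T} ∩ CLQR={A} → {A} (+0)
site 4, node ES: E={C} ∪ S={G} → {C,G} (+1)
site 4, node BES: B={A} ∪ ES={C,G} → {A,C,G} (+1)
site 4, node QR: Q={A} ∩ R={A} → {A} (+0)
site 4, node LQR: L={G} ∪ QR={A} → {A,G} (+1)
site 4, node CLQR: C={T} ∪ LQR={A,G} → {A,G,T} (+1)
site 4, node BCELQRS: BES={A,C,G} ∩ CLQR={A,G,T} → {A,G} (+0)
site 5, node ES: E={A} ∩ S={A} → {A} (+0)
site 5, node BES: B={A} ∩ ES={A} → {A} (+0)
site 5, node QR: Q={G} ∪ R={T} → {G,T} (+1)
site 5, node LQR: L={T} ∩ QR={G,T} → {T} (+0)
site 5, node CLQR: C={C} ∪ LQR={T} → {C,T} (+1)
site 5, node BCELQRS: BES={A} ∪ CLQR={C,T} → {A,C,T} (+1)
site 6, node ES: E={G} ∩ S={G} → {G} (+0)
site 6, node BES: B={T} ∪ ES={G} → {G,T} (+1)
site 6, node QR: Q={C} ∪ R={T} → {C,T} (+1)
site 6, node LQR: L={C} ∩ QR={C,T} → {C} (+0)
site 6, node CLQR: C={T} ∪ LQR={C} → {C,T} (+1)
site 6, node BCELQRS: BES={G,T} ∩ CLQR={C,T} → {T} (+0)
per-site changes: [5, 4, 4, 4, 4, 3, 3]; total = 27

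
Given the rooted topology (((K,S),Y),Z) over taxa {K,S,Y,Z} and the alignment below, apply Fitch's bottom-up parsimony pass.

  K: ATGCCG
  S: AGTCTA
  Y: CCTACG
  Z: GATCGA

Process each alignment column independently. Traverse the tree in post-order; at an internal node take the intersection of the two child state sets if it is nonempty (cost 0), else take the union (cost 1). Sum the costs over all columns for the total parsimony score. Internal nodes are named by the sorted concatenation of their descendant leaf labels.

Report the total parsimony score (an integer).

site 0, node KS: K={A} ∩ S={A} → {A} (+0)
site 0, node KSY: KS={A} ∪ Y={C} → {A,C} (+1)
site 0, node KSYZ: KSY={A,C} ∪ Z={G} → {A,C,G} (+1)
site 1, node KS: K={T} ∪ S={G} → {G,T} (+1)
site 1, node KSY: KS={G,T} ∪ Y={C} → {C,G,T} (+1)
site 1, node KSYZ: KSY={C,G,T} ∪ Z={A} → {A,C,G,T} (+1)
site 2, node KS: K={G} ∪ S={T} → {G,T} (+1)
site 2, node KSY: KS={G,T} ∩ Y={T} → {T} (+0)
site 2, node KSYZ: KSY={T} ∩ Z={T} → {T} (+0)
site 3, node KS: K={C} ∩ S={C} → {C} (+0)
site 3, node KSY: KS={C} ∪ Y={A} → {A,C} (+1)
site 3, node KSYZ: KSY={A,C} ∩ Z={C} → {C} (+0)
site 4, node KS: K={C} ∪ S={T} → {C,T} (+1)
site 4, node KSY: KS={C,T} ∩ Y={C} → {C} (+0)
site 4, node KSYZ: KSY={C} ∪ Z={G} → {C,G} (+1)
site 5, node KS: K={G} ∪ S={A} → {A,G} (+1)
site 5, node KSY: KS={A,G} ∩ Y={G} → {G} (+0)
site 5, node KSYZ: KSY={G} ∪ Z={A} → {A,G} (+1)
per-site changes: [2, 3, 1, 1, 2, 2]; total = 11

11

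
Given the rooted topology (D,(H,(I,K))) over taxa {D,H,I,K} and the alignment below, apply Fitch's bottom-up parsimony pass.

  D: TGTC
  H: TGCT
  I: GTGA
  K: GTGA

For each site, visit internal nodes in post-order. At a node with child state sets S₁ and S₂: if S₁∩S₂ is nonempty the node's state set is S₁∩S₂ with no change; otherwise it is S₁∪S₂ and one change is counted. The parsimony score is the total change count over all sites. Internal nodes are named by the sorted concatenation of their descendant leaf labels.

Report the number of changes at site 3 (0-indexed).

site 0, node IK: I={G} ∩ K={G} → {G} (+0)
site 0, node HIK: H={T} ∪ IK={G} → {G,T} (+1)
site 0, node DHIK: D={T} ∩ HIK={G,T} → {T} (+0)
site 1, node IK: I={T} ∩ K={T} → {T} (+0)
site 1, node HIK: H={G} ∪ IK={T} → {G,T} (+1)
site 1, node DHIK: D={G} ∩ HIK={G,T} → {G} (+0)
site 2, node IK: I={G} ∩ K={G} → {G} (+0)
site 2, node HIK: H={C} ∪ IK={G} → {C,G} (+1)
site 2, node DHIK: D={T} ∪ HIK={C,G} → {C,G,T} (+1)
site 3, node IK: I={A} ∩ K={A} → {A} (+0)
site 3, node HIK: H={T} ∪ IK={A} → {A,T} (+1)
site 3, node DHIK: D={C} ∪ HIK={A,T} → {A,C,T} (+1)
per-site changes: [1, 1, 2, 2]; total = 6

2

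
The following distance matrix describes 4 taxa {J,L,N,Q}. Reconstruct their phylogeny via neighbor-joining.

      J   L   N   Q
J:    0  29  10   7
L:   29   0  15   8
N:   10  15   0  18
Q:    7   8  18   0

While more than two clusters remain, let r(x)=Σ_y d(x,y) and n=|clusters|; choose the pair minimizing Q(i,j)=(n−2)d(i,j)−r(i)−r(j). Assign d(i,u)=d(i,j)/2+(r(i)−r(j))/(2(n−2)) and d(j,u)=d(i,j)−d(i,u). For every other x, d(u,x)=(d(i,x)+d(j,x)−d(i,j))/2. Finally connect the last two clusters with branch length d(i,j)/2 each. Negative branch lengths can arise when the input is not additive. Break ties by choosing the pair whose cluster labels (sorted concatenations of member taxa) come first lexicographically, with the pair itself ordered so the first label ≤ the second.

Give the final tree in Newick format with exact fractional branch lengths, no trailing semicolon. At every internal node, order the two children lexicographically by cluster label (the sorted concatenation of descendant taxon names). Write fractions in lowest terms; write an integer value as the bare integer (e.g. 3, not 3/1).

step 1: merge (J,N) at d=10, Q=-69; branch lengths J→23/4, N→17/4; new cluster JN
  updated: d(JN,L)=17, d(JN,Q)=15/2
step 2: merge (JN,L) at d=17, Q=-65/2; branch lengths JN→33/4, L→35/4; new cluster JLN
  updated: d(JLN,Q)=-3/4
step 3: merge (JLN,Q) at d=-3/4; branch lengths JLN→-3/8, Q→-3/8; new cluster JLNQ
final tree: (((J:23/4,N:17/4):33/4,L:35/4):-3/8,Q:-3/8)
total length: 105/4

(((J:23/4,N:17/4):33/4,L:35/4):-3/8,Q:-3/8)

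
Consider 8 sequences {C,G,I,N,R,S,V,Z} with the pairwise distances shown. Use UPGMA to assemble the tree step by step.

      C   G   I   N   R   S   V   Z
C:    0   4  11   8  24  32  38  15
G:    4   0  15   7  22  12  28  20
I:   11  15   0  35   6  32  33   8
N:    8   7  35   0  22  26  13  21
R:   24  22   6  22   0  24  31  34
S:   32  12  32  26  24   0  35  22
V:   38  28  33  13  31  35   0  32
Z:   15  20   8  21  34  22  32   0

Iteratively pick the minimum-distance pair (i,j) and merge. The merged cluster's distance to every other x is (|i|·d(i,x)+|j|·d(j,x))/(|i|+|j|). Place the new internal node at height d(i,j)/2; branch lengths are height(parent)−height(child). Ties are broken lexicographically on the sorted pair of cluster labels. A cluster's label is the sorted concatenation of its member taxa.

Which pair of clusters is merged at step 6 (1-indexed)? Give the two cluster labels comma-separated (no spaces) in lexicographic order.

CGINRZ,S

1. join C+G (d=4) ⇒ CG; edges |C|=2, |G|=2
  updated: d(CG,I)=13, d(CG,N)=15/2, d(CG,R)=23, d(CG,S)=22, d(CG,V)=33, d(CG,Z)=35/2
2. join I+R (d=6) ⇒ IR; edges |I|=3, |R|=3
  updated: d(CG,IR)=18, d(IR,N)=57/2, d(IR,S)=28, d(IR,V)=32, d(IR,Z)=21
3. join CG+N (d=15/2) ⇒ CGN; edges |CG|=7/4, |N|=15/4
  updated: d(CGN,IR)=43/2, d(CGN,S)=70/3, d(CGN,V)=79/3, d(CGN,Z)=56/3
4. join CGN+Z (d=56/3) ⇒ CGNZ; edges |CGN|=67/12, |Z|=28/3
  updated: d(CGNZ,IR)=171/8, d(CGNZ,S)=23, d(CGNZ,V)=111/4
5. join CGNZ+IR (d=171/8) ⇒ CGINRZ; edges |CGNZ|=65/48, |IR|=123/16
  updated: d(CGINRZ,S)=74/3, d(CGINRZ,V)=175/6
6. join CGINRZ+S (d=74/3) ⇒ CGINRSZ; edges |CGINRZ|=79/48, |S|=37/3
  updated: d(CGINRSZ,V)=30
7. join CGINRSZ+V (d=30) ⇒ CGINRSVZ; edges |CGINRSZ|=8/3, |V|=15
final tree: ((((((C:2,G:2):7/4,N:15/4):67/12,Z:28/3):65/48,(I:3,R:3):123/16):79/48,S:37/3):8/3,V:15)
total length: 3413/48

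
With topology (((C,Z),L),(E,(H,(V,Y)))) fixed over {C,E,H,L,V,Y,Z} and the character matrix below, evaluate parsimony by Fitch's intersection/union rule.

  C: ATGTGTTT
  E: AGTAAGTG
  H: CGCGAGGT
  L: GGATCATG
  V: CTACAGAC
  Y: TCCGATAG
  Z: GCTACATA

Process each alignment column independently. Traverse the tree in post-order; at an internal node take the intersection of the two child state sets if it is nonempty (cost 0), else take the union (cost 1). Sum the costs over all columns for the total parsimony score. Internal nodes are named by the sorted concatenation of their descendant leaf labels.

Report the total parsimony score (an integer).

27

site 0, node CZ: C={A} ∪ Z={G} → {A,G} (+1)
site 0, node CLZ: CZ={A,G} ∩ L={G} → {G} (+0)
site 0, node VY: V={C} ∪ Y={T} → {C,T} (+1)
site 0, node HVY: H={C} ∩ VY={C,T} → {C} (+0)
site 0, node EHVY: E={A} ∪ HVY={C} → {A,C} (+1)
site 0, node CEHLVYZ: CLZ={G} ∪ EHVY={A,C} → {A,C,G} (+1)
site 1, node CZ: C={T} ∪ Z={C} → {C,T} (+1)
site 1, node CLZ: CZ={C,T} ∪ L={G} → {C,G,T} (+1)
site 1, node VY: V={T} ∪ Y={C} → {C,T} (+1)
site 1, node HVY: H={G} ∪ VY={C,T} → {C,G,T} (+1)
site 1, node EHVY: E={G} ∩ HVY={C,G,T} → {G} (+0)
site 1, node CEHLVYZ: CLZ={C,G,T} ∩ EHVY={G} → {G} (+0)
site 2, node CZ: C={G} ∪ Z={T} → {G,T} (+1)
site 2, node CLZ: CZ={G,T} ∪ L={A} → {A,G,T} (+1)
site 2, node VY: V={A} ∪ Y={C} → {A,C} (+1)
site 2, node HVY: H={C} ∩ VY={A,C} → {C} (+0)
site 2, node EHVY: E={T} ∪ HVY={C} → {C,T} (+1)
site 2, node CEHLVYZ: CLZ={A,G,T} ∩ EHVY={C,T} → {T} (+0)
site 3, node CZ: C={T} ∪ Z={A} → {A,T} (+1)
site 3, node CLZ: CZ={A,T} ∩ L={T} → {T} (+0)
site 3, node VY: V={C} ∪ Y={G} → {C,G} (+1)
site 3, node HVY: H={G} ∩ VY={C,G} → {G} (+0)
site 3, node EHVY: E={A} ∪ HVY={G} → {A,G} (+1)
site 3, node CEHLVYZ: CLZ={T} ∪ EHVY={A,G} → {A,G,T} (+1)
site 4, node CZ: C={G} ∪ Z={C} → {C,G} (+1)
site 4, node CLZ: CZ={C,G} ∩ L={C} → {C} (+0)
site 4, node VY: V={A} ∩ Y={A} → {A} (+0)
site 4, node HVY: H={A} ∩ VY={A} → {A} (+0)
site 4, node EHVY: E={A} ∩ HVY={A} → {A} (+0)
site 4, node CEHLVYZ: CLZ={C} ∪ EHVY={A} → {A,C} (+1)
site 5, node CZ: C={T} ∪ Z={A} → {A,T} (+1)
site 5, node CLZ: CZ={A,T} ∩ L={A} → {A} (+0)
site 5, node VY: V={G} ∪ Y={T} → {G,T} (+1)
site 5, node HVY: H={G} ∩ VY={G,T} → {G} (+0)
site 5, node EHVY: E={G} ∩ HVY={G} → {G} (+0)
site 5, node CEHLVYZ: CLZ={A} ∪ EHVY={G} → {A,G} (+1)
site 6, node CZ: C={T} ∩ Z={T} → {T} (+0)
site 6, node CLZ: CZ={T} ∩ L={T} → {T} (+0)
site 6, node VY: V={A} ∩ Y={A} → {A} (+0)
site 6, node HVY: H={G} ∪ VY={A} → {A,G} (+1)
site 6, node EHVY: E={T} ∪ HVY={A,G} → {A,G,T} (+1)
site 6, node CEHLVYZ: CLZ={T} ∩ EHVY={A,G,T} → {T} (+0)
site 7, node CZ: C={T} ∪ Z={A} → {A,T} (+1)
site 7, node CLZ: CZ={A,T} ∪ L={G} → {A,G,T} (+1)
site 7, node VY: V={C} ∪ Y={G} → {C,G} (+1)
site 7, node HVY: H={T} ∪ VY={C,G} → {C,G,T} (+1)
site 7, node EHVY: E={G} ∩ HVY={C,G,T} → {G} (+0)
site 7, node CEHLVYZ: CLZ={A,G,T} ∩ EHVY={G} → {G} (+0)
per-site changes: [4, 4, 4, 4, 2, 3, 2, 4]; total = 27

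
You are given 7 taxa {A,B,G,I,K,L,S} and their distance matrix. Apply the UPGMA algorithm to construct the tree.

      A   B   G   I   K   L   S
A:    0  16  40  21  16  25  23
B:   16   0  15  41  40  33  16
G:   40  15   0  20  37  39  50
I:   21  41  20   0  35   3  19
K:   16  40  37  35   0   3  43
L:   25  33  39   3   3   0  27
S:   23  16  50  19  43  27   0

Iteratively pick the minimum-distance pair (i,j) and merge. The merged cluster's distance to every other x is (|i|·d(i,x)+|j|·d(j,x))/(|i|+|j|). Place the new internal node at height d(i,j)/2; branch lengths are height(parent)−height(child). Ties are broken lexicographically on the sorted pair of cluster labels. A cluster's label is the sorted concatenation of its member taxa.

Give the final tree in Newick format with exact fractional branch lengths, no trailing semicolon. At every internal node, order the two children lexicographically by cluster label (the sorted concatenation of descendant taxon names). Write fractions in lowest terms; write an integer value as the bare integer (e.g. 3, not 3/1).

step 1: merge (I,L) at d=3; branch lengths I→3/2, L→3/2; new cluster IL
  updated: d(A,IL)=23, d(B,IL)=37, d(G,IL)=59/2, d(IL,K)=19, d(IL,S)=23
step 2: merge (B,G) at d=15; branch lengths B→15/2, G→15/2; new cluster BG
  updated: d(A,BG)=28, d(BG,IL)=133/4, d(BG,K)=77/2, d(BG,S)=33
step 3: merge (A,K) at d=16; branch lengths A→8, K→8; new cluster AK
  updated: d(AK,BG)=133/4, d(AK,IL)=21, d(AK,S)=33
step 4: merge (AK,IL) at d=21; branch lengths AK→5/2, IL→9; new cluster AIKL
  updated: d(AIKL,BG)=133/4, d(AIKL,S)=28
step 5: merge (AIKL,S) at d=28; branch lengths AIKL→7/2, S→14; new cluster AIKLS
  updated: d(AIKLS,BG)=166/5
step 6: merge (AIKLS,BG) at d=166/5; branch lengths AIKLS→13/5, BG→91/10; new cluster ABGIKLS
final tree: ((((A:8,K:8):5/2,(I:3/2,L:3/2):9):7/2,S:14):13/5,(B:15/2,G:15/2):91/10)
total length: 747/10

((((A:8,K:8):5/2,(I:3/2,L:3/2):9):7/2,S:14):13/5,(B:15/2,G:15/2):91/10)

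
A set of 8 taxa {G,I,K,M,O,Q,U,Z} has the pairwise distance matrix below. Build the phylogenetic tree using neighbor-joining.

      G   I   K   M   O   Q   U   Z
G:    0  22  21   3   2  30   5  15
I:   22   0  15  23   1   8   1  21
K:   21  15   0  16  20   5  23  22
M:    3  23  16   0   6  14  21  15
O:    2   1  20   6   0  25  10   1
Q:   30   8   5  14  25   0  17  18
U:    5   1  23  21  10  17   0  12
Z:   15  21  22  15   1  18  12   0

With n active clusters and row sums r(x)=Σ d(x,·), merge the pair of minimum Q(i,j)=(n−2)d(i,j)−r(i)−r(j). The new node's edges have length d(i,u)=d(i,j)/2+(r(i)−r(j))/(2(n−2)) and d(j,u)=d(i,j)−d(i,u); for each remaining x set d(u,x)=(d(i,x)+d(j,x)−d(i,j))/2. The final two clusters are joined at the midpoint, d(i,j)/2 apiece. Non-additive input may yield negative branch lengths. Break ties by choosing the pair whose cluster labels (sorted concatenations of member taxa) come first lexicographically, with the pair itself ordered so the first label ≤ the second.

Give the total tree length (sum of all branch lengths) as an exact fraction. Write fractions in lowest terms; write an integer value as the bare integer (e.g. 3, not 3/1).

step 1: merge (K,Q) at d=5, Q=-209; branch lengths K→35/12, Q→25/12; new cluster KQ
  updated: d(G,KQ)=23, d(I,KQ)=9, d(KQ,M)=25/2, d(KQ,O)=20, d(KQ,U)=35/2, d(KQ,Z)=35/2
step 2: merge (I,U) at d=1, Q=-277/2; branch lengths I→31/20, U→-11/20; new cluster IU
  updated: d(G,IU)=13, d(IU,KQ)=51/4, d(IU,M)=43/2, d(IU,O)=5, d(IU,Z)=16
step 3: merge (IU,KQ) at d=51/4, Q=-103; branch lengths IU→67/16, KQ→137/16; new cluster IKQU
  updated: d(G,IKQU)=93/8, d(IKQU,M)=85/8, d(IKQU,O)=49/8, d(IKQU,Z)=83/8
step 4: merge (G,M) at d=3, Q=-229/4; branch lengths G→1, M→2; new cluster GM
  updated: d(GM,IKQU)=77/8, d(GM,O)=5/2, d(GM,Z)=27/2
step 5: merge (GM,IKQU) at d=77/8, Q=-65/2; branch lengths GM→75/16, IKQU→79/16; new cluster GIKMQU
  updated: d(GIKMQU,O)=-1/2, d(GIKMQU,Z)=57/8
step 6: merge (GIKMQU,O) at d=-1/2, Q=-61/8; branch lengths GIKMQU→45/16, O→-53/16; new cluster GIKMOQU
  updated: d(GIKMOQU,Z)=69/16
step 7: merge (GIKMOQU,Z) at d=69/16; branch lengths GIKMOQU→69/32, Z→69/32; new cluster GIKMOQUZ
final tree: ((((G:1,M:2):75/16,((I:31/20,U:-11/20):67/16,(K:35/12,Q:25/12):137/16):79/16):45/16,O:-53/16):69/32,Z:69/32)
total length: 563/16

563/16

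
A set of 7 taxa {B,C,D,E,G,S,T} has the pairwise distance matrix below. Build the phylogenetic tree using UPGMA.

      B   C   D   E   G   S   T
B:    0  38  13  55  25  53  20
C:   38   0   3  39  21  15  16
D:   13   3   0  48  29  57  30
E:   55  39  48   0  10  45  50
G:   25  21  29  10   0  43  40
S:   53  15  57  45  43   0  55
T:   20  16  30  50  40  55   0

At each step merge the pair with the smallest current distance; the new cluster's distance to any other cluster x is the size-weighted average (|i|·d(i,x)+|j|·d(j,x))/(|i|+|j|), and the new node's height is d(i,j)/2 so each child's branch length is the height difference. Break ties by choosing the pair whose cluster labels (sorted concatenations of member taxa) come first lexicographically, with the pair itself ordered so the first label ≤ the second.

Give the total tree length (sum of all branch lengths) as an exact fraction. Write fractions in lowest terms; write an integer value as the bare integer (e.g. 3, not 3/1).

iteration 1: select C,D (d=3); attach at lengths (3/2, 3/2); label the merged cluster CD
  updated: d(B,CD)=51/2, d(CD,E)=87/2, d(CD,G)=25, d(CD,S)=36, d(CD,T)=23
iteration 2: select E,G (d=10); attach at lengths (5, 5); label the merged cluster EG
  updated: d(B,EG)=40, d(CD,EG)=137/4, d(EG,S)=44, d(EG,T)=45
iteration 3: select B,T (d=20); attach at lengths (10, 10); label the merged cluster BT
  updated: d(BT,CD)=97/4, d(BT,EG)=85/2, d(BT,S)=54
iteration 4: select BT,CD (d=97/4); attach at lengths (17/8, 85/8); label the merged cluster BCDT
  updated: d(BCDT,EG)=307/8, d(BCDT,S)=45
iteration 5: select BCDT,EG (d=307/8); attach at lengths (113/16, 227/16); label the merged cluster BCDEGT
  updated: d(BCDEGT,S)=134/3
iteration 6: select BCDEGT,S (d=134/3); attach at lengths (151/48, 67/3); label the merged cluster BCDEGST
final tree: ((((B:10,T:10):17/8,(C:3/2,D:3/2):85/8):113/16,(E:5,G:5):227/16):151/48,S:67/3)
total length: 4439/48

4439/48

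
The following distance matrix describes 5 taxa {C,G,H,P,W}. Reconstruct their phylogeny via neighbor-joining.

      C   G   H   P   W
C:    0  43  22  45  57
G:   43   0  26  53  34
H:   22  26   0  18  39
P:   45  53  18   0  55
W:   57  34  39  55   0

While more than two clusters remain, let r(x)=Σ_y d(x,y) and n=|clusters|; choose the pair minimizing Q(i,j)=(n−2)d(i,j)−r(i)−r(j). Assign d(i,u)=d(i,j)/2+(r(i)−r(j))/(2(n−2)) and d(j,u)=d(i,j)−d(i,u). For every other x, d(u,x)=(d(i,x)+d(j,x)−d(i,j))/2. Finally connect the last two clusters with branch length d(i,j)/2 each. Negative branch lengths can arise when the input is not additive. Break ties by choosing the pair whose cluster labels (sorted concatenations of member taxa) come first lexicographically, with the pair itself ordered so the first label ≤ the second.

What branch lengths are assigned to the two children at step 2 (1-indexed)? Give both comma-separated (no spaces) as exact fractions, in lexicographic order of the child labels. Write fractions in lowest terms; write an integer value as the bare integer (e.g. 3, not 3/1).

161/8,103/8

iteration 1: select G,W (d=34, Q=-239); attach at lengths (73/6, 131/6); label the merged cluster GW
  updated: d(C,GW)=33, d(GW,H)=31/2, d(GW,P)=37
iteration 2: select C,GW (d=33, Q=-239/2); attach at lengths (161/8, 103/8); label the merged cluster CGW
  updated: d(CGW,H)=9/4, d(CGW,P)=49/2
iteration 3: select CGW,H (d=9/4, Q=-179/4); attach at lengths (35/8, -17/8); label the merged cluster CGHW
  updated: d(CGHW,P)=161/8
iteration 4: select CGHW,P (d=161/8); attach at lengths (161/16, 161/16); label the merged cluster CGHPW
final tree: (((C:161/8,(G:73/6,W:131/6):103/8):35/8,H:-17/8):161/16,P:161/16)
total length: 715/8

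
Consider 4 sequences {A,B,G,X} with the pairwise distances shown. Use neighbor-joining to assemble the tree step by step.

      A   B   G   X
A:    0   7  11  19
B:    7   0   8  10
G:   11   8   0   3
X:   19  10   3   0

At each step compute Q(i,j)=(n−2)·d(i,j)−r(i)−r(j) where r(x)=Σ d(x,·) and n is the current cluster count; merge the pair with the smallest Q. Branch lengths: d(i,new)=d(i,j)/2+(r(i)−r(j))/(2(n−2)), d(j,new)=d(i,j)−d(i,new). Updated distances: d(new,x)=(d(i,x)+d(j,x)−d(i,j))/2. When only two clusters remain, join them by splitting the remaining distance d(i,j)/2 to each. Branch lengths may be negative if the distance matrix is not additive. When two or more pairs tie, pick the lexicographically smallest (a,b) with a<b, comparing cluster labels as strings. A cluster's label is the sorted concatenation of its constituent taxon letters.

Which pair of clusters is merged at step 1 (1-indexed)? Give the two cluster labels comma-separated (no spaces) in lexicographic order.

A,B

step 1: merge (A,B) at d=7, Q=-48; branch lengths A→13/2, B→1/2; new cluster AB
  updated: d(AB,G)=6, d(AB,X)=11
step 2: merge (AB,G) at d=6, Q=-20; branch lengths AB→7, G→-1; new cluster ABG
  updated: d(ABG,X)=4
step 3: merge (ABG,X) at d=4; branch lengths ABG→2, X→2; new cluster ABGX
final tree: (((A:13/2,B:1/2):7,G:-1):2,X:2)
total length: 17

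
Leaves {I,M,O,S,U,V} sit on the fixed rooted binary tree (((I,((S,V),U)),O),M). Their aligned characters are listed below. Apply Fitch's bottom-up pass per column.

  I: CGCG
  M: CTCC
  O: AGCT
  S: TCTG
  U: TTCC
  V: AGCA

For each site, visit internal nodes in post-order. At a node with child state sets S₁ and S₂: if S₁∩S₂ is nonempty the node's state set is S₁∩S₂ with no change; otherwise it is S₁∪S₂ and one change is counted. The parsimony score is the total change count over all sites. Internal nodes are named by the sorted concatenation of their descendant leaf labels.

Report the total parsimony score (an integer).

11

[col 0] SV: children S:{T}, V:{A} ∪→ {A,T}; cost 1
[col 0] SUV: children SV:{A,T}, U:{T} ∩→ {T}; cost 0
[col 0] ISUV: children I:{C}, SUV:{T} ∪→ {C,T}; cost 1
[col 0] IOSUV: children ISUV:{C,T}, O:{A} ∪→ {A,C,T}; cost 1
[col 0] IMOSUV: children IOSUV:{A,C,T}, M:{C} ∩→ {C}; cost 0
[col 1] SV: children S:{C}, V:{G} ∪→ {C,G}; cost 1
[col 1] SUV: children SV:{C,G}, U:{T} ∪→ {C,G,T}; cost 1
[col 1] ISUV: children I:{G}, SUV:{C,G,T} ∩→ {G}; cost 0
[col 1] IOSUV: children ISUV:{G}, O:{G} ∩→ {G}; cost 0
[col 1] IMOSUV: children IOSUV:{G}, M:{T} ∪→ {G,T}; cost 1
[col 2] SV: children S:{T}, V:{C} ∪→ {C,T}; cost 1
[col 2] SUV: children SV:{C,T}, U:{C} ∩→ {C}; cost 0
[col 2] ISUV: children I:{C}, SUV:{C} ∩→ {C}; cost 0
[col 2] IOSUV: children ISUV:{C}, O:{C} ∩→ {C}; cost 0
[col 2] IMOSUV: children IOSUV:{C}, M:{C} ∩→ {C}; cost 0
[col 3] SV: children S:{G}, V:{A} ∪→ {A,G}; cost 1
[col 3] SUV: children SV:{A,G}, U:{C} ∪→ {A,C,G}; cost 1
[col 3] ISUV: children I:{G}, SUV:{A,C,G} ∩→ {G}; cost 0
[col 3] IOSUV: children ISUV:{G}, O:{T} ∪→ {G,T}; cost 1
[col 3] IMOSUV: children IOSUV:{G,T}, M:{C} ∪→ {C,G,T}; cost 1
per-site changes: [3, 3, 1, 4]; total = 11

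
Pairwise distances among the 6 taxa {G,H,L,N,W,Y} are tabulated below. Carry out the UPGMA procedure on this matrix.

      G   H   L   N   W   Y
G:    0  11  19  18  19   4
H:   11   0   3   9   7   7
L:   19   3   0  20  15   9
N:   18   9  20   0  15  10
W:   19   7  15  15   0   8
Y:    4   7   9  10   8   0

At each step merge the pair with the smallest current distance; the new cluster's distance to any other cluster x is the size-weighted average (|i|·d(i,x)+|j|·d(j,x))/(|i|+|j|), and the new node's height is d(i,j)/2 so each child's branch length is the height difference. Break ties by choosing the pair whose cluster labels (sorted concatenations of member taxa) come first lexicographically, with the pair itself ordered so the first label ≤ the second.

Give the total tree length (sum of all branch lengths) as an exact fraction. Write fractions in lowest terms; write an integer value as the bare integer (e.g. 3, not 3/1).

1769/60

1. join H+L (d=3) ⇒ HL; edges |H|=3/2, |L|=3/2
  updated: d(G,HL)=15, d(HL,N)=29/2, d(HL,W)=11, d(HL,Y)=8
2. join G+Y (d=4) ⇒ GY; edges |G|=2, |Y|=2
  updated: d(GY,HL)=23/2, d(GY,N)=14, d(GY,W)=27/2
3. join HL+W (d=11) ⇒ HLW; edges |HL|=4, |W|=11/2
  updated: d(GY,HLW)=73/6, d(HLW,N)=44/3
4. join GY+HLW (d=73/6) ⇒ GHLWY; edges |GY|=49/12, |HLW|=7/12
  updated: d(GHLWY,N)=72/5
5. join GHLWY+N (d=72/5) ⇒ GHLNWY; edges |GHLWY|=67/60, |N|=36/5
final tree: (((G:2,Y:2):49/12,((H:3/2,L:3/2):4,W:11/2):7/12):67/60,N:36/5)
total length: 1769/60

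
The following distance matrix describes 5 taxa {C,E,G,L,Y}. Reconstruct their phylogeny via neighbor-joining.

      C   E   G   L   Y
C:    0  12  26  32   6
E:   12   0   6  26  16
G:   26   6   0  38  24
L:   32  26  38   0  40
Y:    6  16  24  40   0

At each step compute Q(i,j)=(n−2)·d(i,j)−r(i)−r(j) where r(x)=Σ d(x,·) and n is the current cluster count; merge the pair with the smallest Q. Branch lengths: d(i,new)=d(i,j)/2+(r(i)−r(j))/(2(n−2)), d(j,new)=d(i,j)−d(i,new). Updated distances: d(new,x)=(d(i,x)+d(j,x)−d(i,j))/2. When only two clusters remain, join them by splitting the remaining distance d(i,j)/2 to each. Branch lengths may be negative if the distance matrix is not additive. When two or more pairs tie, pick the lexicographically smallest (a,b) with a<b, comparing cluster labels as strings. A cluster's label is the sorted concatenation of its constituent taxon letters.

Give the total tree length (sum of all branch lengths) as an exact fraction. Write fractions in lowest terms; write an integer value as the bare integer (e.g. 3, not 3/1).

199/4

step 1: merge (C,Y) at d=6, Q=-144; branch lengths C→4/3, Y→14/3; new cluster CY
  updated: d(CY,E)=11, d(CY,G)=22, d(CY,L)=33
step 2: merge (CY,L) at d=33, Q=-97; branch lengths CY→35/4, L→97/4; new cluster CLY
  updated: d(CLY,E)=2, d(CLY,G)=27/2
step 3: merge (CLY,E) at d=2, Q=-43/2; branch lengths CLY→19/4, E→-11/4; new cluster CELY
  updated: d(CELY,G)=35/4
step 4: merge (CELY,G) at d=35/4; branch lengths CELY→35/8, G→35/8; new cluster CEGLY
final tree: ((((C:4/3,Y:14/3):35/4,L:97/4):19/4,E:-11/4):35/8,G:35/8)
total length: 199/4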